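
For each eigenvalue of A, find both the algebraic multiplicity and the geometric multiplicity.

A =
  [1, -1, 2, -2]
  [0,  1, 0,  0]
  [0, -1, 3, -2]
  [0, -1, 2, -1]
λ = 1: alg = 4, geom = 3

Step 1 — factor the characteristic polynomial to read off the algebraic multiplicities:
  χ_A(x) = (x - 1)^4

Step 2 — compute geometric multiplicities via the rank-nullity identity g(λ) = n − rank(A − λI):
  rank(A − (1)·I) = 1, so dim ker(A − (1)·I) = n − 1 = 3

Summary:
  λ = 1: algebraic multiplicity = 4, geometric multiplicity = 3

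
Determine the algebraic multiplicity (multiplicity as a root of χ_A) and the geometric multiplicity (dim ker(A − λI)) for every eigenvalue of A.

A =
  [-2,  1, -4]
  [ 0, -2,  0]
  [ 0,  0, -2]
λ = -2: alg = 3, geom = 2

Step 1 — factor the characteristic polynomial to read off the algebraic multiplicities:
  χ_A(x) = (x + 2)^3

Step 2 — compute geometric multiplicities via the rank-nullity identity g(λ) = n − rank(A − λI):
  rank(A − (-2)·I) = 1, so dim ker(A − (-2)·I) = n − 1 = 2

Summary:
  λ = -2: algebraic multiplicity = 3, geometric multiplicity = 2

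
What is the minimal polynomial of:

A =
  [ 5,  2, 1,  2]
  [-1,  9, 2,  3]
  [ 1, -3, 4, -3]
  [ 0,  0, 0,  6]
x^3 - 18*x^2 + 108*x - 216

The characteristic polynomial is χ_A(x) = (x - 6)^4, so the eigenvalues are known. The minimal polynomial is
  m_A(x) = Π_λ (x − λ)^{k_λ}
where k_λ is the size of the *largest* Jordan block for λ (equivalently, the smallest k with (A − λI)^k v = 0 for every generalised eigenvector v of λ).

  λ = 6: largest Jordan block has size 3, contributing (x − 6)^3

So m_A(x) = (x - 6)^3 = x^3 - 18*x^2 + 108*x - 216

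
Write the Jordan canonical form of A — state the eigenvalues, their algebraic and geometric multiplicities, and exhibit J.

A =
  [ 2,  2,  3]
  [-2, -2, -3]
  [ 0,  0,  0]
J_2(0) ⊕ J_1(0)

The characteristic polynomial is
  det(x·I − A) = x^3

Eigenvalues and multiplicities (the geometric multiplicity of λ is n − rank(A − λI), which equals the number of Jordan blocks for λ):
  λ = 0: algebraic multiplicity = 3, geometric multiplicity = 2

Determining the block sizes for each eigenvalue:
  λ = 0: 2 blocks summing to 3 forces exactly one block of size 2 and the rest size 1 → block sizes [2, 1]

Assembling the blocks gives a Jordan form
J =
  [0, 1, 0]
  [0, 0, 0]
  [0, 0, 0]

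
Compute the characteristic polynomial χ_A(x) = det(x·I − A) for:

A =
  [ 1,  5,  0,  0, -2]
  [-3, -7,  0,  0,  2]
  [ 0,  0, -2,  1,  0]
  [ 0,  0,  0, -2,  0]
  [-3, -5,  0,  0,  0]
x^5 + 10*x^4 + 40*x^3 + 80*x^2 + 80*x + 32

Expanding det(x·I − A) (e.g. by cofactor expansion or by noting that A is similar to its Jordan form J, which has the same characteristic polynomial as A) gives
  χ_A(x) = x^5 + 10*x^4 + 40*x^3 + 80*x^2 + 80*x + 32
which factors as (x + 2)^5. The eigenvalues (with algebraic multiplicities) are λ = -2 with multiplicity 5.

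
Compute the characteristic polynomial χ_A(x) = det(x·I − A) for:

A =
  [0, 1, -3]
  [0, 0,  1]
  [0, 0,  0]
x^3

Expanding det(x·I − A) (e.g. by cofactor expansion or by noting that A is similar to its Jordan form J, which has the same characteristic polynomial as A) gives
  χ_A(x) = x^3
which factors as x^3. The eigenvalues (with algebraic multiplicities) are λ = 0 with multiplicity 3.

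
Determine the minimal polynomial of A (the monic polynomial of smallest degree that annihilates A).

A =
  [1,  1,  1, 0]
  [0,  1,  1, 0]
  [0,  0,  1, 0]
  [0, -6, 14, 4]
x^4 - 7*x^3 + 15*x^2 - 13*x + 4

The characteristic polynomial is χ_A(x) = (x - 4)*(x - 1)^3, so the eigenvalues are known. The minimal polynomial is
  m_A(x) = Π_λ (x − λ)^{k_λ}
where k_λ is the size of the *largest* Jordan block for λ (equivalently, the smallest k with (A − λI)^k v = 0 for every generalised eigenvector v of λ).

  λ = 1: largest Jordan block has size 3, contributing (x − 1)^3
  λ = 4: largest Jordan block has size 1, contributing (x − 4)

So m_A(x) = (x - 4)*(x - 1)^3 = x^4 - 7*x^3 + 15*x^2 - 13*x + 4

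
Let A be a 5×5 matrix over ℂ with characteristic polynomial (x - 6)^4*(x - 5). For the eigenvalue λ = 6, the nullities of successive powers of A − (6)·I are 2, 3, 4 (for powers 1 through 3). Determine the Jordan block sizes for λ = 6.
Block sizes for λ = 6: [3, 1]

From the dimensions of kernels of powers, the number of Jordan blocks of size at least j is d_j − d_{j−1} where d_j = dim ker(N^j) (with d_0 = 0). Computing the differences gives [2, 1, 1].
The number of blocks of size exactly k is (#blocks of size ≥ k) − (#blocks of size ≥ k + 1), so the partition is: 1 block(s) of size 1, 1 block(s) of size 3.
In nonincreasing order the block sizes are [3, 1].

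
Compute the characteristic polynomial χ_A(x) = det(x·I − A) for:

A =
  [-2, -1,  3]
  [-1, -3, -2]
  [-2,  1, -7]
x^3 + 12*x^2 + 48*x + 64

Expanding det(x·I − A) (e.g. by cofactor expansion or by noting that A is similar to its Jordan form J, which has the same characteristic polynomial as A) gives
  χ_A(x) = x^3 + 12*x^2 + 48*x + 64
which factors as (x + 4)^3. The eigenvalues (with algebraic multiplicities) are λ = -4 with multiplicity 3.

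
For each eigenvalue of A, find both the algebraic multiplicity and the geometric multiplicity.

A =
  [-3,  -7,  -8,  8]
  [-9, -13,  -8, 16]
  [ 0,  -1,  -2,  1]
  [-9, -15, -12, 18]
λ = 0: alg = 4, geom = 2

Step 1 — factor the characteristic polynomial to read off the algebraic multiplicities:
  χ_A(x) = x^4

Step 2 — compute geometric multiplicities via the rank-nullity identity g(λ) = n − rank(A − λI):
  rank(A − (0)·I) = 2, so dim ker(A − (0)·I) = n − 2 = 2

Summary:
  λ = 0: algebraic multiplicity = 4, geometric multiplicity = 2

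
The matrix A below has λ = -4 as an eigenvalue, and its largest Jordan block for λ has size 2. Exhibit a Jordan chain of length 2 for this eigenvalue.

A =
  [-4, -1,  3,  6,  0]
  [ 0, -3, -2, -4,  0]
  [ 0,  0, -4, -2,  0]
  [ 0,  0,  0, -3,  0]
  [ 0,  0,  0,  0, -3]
A Jordan chain for λ = -4 of length 2:
v_1 = (1, 0, 0, 0, 0)ᵀ
v_2 = (0, 2, 1, 0, 0)ᵀ

Let N = A − (-4)·I. We want v_2 with N^2 v_2 = 0 but N^1 v_2 ≠ 0; then v_{j-1} := N · v_j for j = 2, …, 2.

Pick v_2 = (0, 2, 1, 0, 0)ᵀ.
Then v_1 = N · v_2 = (1, 0, 0, 0, 0)ᵀ.

Sanity check: (A − (-4)·I) v_1 = (0, 0, 0, 0, 0)ᵀ = 0. ✓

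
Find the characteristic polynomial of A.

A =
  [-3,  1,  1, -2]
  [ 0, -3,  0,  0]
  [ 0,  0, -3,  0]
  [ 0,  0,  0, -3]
x^4 + 12*x^3 + 54*x^2 + 108*x + 81

Expanding det(x·I − A) (e.g. by cofactor expansion or by noting that A is similar to its Jordan form J, which has the same characteristic polynomial as A) gives
  χ_A(x) = x^4 + 12*x^3 + 54*x^2 + 108*x + 81
which factors as (x + 3)^4. The eigenvalues (with algebraic multiplicities) are λ = -3 with multiplicity 4.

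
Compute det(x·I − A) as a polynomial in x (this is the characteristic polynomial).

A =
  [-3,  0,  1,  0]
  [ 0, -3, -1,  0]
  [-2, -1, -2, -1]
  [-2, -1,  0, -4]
x^4 + 12*x^3 + 54*x^2 + 108*x + 81

Expanding det(x·I − A) (e.g. by cofactor expansion or by noting that A is similar to its Jordan form J, which has the same characteristic polynomial as A) gives
  χ_A(x) = x^4 + 12*x^3 + 54*x^2 + 108*x + 81
which factors as (x + 3)^4. The eigenvalues (with algebraic multiplicities) are λ = -3 with multiplicity 4.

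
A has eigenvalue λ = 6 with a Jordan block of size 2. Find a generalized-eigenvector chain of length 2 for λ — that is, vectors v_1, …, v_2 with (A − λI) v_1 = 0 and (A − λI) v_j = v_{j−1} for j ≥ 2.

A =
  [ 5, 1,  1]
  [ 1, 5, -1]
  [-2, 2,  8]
A Jordan chain for λ = 6 of length 2:
v_1 = (-1, 1, -2)ᵀ
v_2 = (1, 0, 0)ᵀ

Let N = A − (6)·I. We want v_2 with N^2 v_2 = 0 but N^1 v_2 ≠ 0; then v_{j-1} := N · v_j for j = 2, …, 2.

Pick v_2 = (1, 0, 0)ᵀ.
Then v_1 = N · v_2 = (-1, 1, -2)ᵀ.

Sanity check: (A − (6)·I) v_1 = (0, 0, 0)ᵀ = 0. ✓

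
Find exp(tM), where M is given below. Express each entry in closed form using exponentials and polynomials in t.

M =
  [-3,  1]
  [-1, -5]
e^{tM} =
  [t*exp(-4*t) + exp(-4*t), t*exp(-4*t)]
  [-t*exp(-4*t), -t*exp(-4*t) + exp(-4*t)]

Strategy: write M = P · J · P⁻¹ where J is a Jordan canonical form, so e^{tM} = P · e^{tJ} · P⁻¹, and e^{tJ} can be computed block-by-block.

M has Jordan form
J =
  [-4,  1]
  [ 0, -4]
(up to reordering of blocks).

Per-block formulas:
  For a 2×2 Jordan block J_2(-4): exp(t · J_2(-4)) = e^(-4t)·(I + t·N), where N is the 2×2 nilpotent shift.

After assembling e^{tJ} and conjugating by P, we get:

e^{tM} =
  [t*exp(-4*t) + exp(-4*t), t*exp(-4*t)]
  [-t*exp(-4*t), -t*exp(-4*t) + exp(-4*t)]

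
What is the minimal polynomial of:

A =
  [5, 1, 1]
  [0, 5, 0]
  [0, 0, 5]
x^2 - 10*x + 25

The characteristic polynomial is χ_A(x) = (x - 5)^3, so the eigenvalues are known. The minimal polynomial is
  m_A(x) = Π_λ (x − λ)^{k_λ}
where k_λ is the size of the *largest* Jordan block for λ (equivalently, the smallest k with (A − λI)^k v = 0 for every generalised eigenvector v of λ).

  λ = 5: largest Jordan block has size 2, contributing (x − 5)^2

So m_A(x) = (x - 5)^2 = x^2 - 10*x + 25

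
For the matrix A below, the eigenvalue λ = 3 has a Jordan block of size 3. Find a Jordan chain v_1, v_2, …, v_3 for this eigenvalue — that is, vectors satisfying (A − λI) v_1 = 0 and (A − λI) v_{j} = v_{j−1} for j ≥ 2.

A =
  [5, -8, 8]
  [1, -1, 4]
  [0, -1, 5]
A Jordan chain for λ = 3 of length 3:
v_1 = (-4, -2, -1)ᵀ
v_2 = (2, 1, 0)ᵀ
v_3 = (1, 0, 0)ᵀ

Let N = A − (3)·I. We want v_3 with N^3 v_3 = 0 but N^2 v_3 ≠ 0; then v_{j-1} := N · v_j for j = 3, …, 2.

Pick v_3 = (1, 0, 0)ᵀ.
Then v_2 = N · v_3 = (2, 1, 0)ᵀ.
Then v_1 = N · v_2 = (-4, -2, -1)ᵀ.

Sanity check: (A − (3)·I) v_1 = (0, 0, 0)ᵀ = 0. ✓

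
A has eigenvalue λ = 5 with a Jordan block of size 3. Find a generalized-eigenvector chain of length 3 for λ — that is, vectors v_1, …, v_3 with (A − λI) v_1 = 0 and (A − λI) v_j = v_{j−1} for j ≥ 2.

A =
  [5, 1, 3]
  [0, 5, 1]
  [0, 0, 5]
A Jordan chain for λ = 5 of length 3:
v_1 = (1, 0, 0)ᵀ
v_2 = (3, 1, 0)ᵀ
v_3 = (0, 0, 1)ᵀ

Let N = A − (5)·I. We want v_3 with N^3 v_3 = 0 but N^2 v_3 ≠ 0; then v_{j-1} := N · v_j for j = 3, …, 2.

Pick v_3 = (0, 0, 1)ᵀ.
Then v_2 = N · v_3 = (3, 1, 0)ᵀ.
Then v_1 = N · v_2 = (1, 0, 0)ᵀ.

Sanity check: (A − (5)·I) v_1 = (0, 0, 0)ᵀ = 0. ✓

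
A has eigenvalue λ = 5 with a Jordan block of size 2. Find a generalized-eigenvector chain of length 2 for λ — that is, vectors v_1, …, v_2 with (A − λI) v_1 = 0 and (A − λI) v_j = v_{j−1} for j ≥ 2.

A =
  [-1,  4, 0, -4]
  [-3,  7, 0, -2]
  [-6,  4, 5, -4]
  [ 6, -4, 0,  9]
A Jordan chain for λ = 5 of length 2:
v_1 = (-6, -3, -6, 6)ᵀ
v_2 = (1, 0, 0, 0)ᵀ

Let N = A − (5)·I. We want v_2 with N^2 v_2 = 0 but N^1 v_2 ≠ 0; then v_{j-1} := N · v_j for j = 2, …, 2.

Pick v_2 = (1, 0, 0, 0)ᵀ.
Then v_1 = N · v_2 = (-6, -3, -6, 6)ᵀ.

Sanity check: (A − (5)·I) v_1 = (0, 0, 0, 0)ᵀ = 0. ✓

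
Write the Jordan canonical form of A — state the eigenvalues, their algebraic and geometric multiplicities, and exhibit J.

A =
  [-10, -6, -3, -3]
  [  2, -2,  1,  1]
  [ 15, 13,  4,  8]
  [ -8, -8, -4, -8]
J_3(-4) ⊕ J_1(-4)

The characteristic polynomial is
  det(x·I − A) = x^4 + 16*x^3 + 96*x^2 + 256*x + 256 = (x + 4)^4

Eigenvalues and multiplicities (the geometric multiplicity of λ is n − rank(A − λI), which equals the number of Jordan blocks for λ):
  λ = -4: algebraic multiplicity = 4, geometric multiplicity = 2

Determining the block sizes for each eigenvalue:
  λ = -4: with am = 4 and gm = 2, the partition is not yet determined (e.g. several partitions of 4 into 2 parts exist). Let N = A − (-4)·I. Computing rank(N^1) = 2, rank(N^2) = 1, rank(N^3) = 0; the number of blocks of size ≥ j is rank(N^{j−1}) − rank(N^j), giving [2, 1, 1]. So we have 1 block(s) of size 3, 1 block(s) of size 1 → block sizes [3, 1]

Assembling the blocks gives a Jordan form
J =
  [-4,  1,  0,  0]
  [ 0, -4,  1,  0]
  [ 0,  0, -4,  0]
  [ 0,  0,  0, -4]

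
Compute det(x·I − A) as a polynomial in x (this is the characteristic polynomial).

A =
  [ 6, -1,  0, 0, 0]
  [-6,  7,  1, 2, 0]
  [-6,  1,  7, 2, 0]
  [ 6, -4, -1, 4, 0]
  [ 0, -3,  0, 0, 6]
x^5 - 30*x^4 + 360*x^3 - 2160*x^2 + 6480*x - 7776

Expanding det(x·I − A) (e.g. by cofactor expansion or by noting that A is similar to its Jordan form J, which has the same characteristic polynomial as A) gives
  χ_A(x) = x^5 - 30*x^4 + 360*x^3 - 2160*x^2 + 6480*x - 7776
which factors as (x - 6)^5. The eigenvalues (with algebraic multiplicities) are λ = 6 with multiplicity 5.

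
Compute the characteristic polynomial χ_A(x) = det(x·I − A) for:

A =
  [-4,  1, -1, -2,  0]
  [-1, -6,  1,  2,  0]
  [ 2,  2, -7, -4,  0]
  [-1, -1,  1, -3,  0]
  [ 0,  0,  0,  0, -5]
x^5 + 25*x^4 + 250*x^3 + 1250*x^2 + 3125*x + 3125

Expanding det(x·I − A) (e.g. by cofactor expansion or by noting that A is similar to its Jordan form J, which has the same characteristic polynomial as A) gives
  χ_A(x) = x^5 + 25*x^4 + 250*x^3 + 1250*x^2 + 3125*x + 3125
which factors as (x + 5)^5. The eigenvalues (with algebraic multiplicities) are λ = -5 with multiplicity 5.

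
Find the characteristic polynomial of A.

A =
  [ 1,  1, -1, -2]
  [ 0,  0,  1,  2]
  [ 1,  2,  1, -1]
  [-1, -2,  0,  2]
x^4 - 4*x^3 + 6*x^2 - 4*x + 1

Expanding det(x·I − A) (e.g. by cofactor expansion or by noting that A is similar to its Jordan form J, which has the same characteristic polynomial as A) gives
  χ_A(x) = x^4 - 4*x^3 + 6*x^2 - 4*x + 1
which factors as (x - 1)^4. The eigenvalues (with algebraic multiplicities) are λ = 1 with multiplicity 4.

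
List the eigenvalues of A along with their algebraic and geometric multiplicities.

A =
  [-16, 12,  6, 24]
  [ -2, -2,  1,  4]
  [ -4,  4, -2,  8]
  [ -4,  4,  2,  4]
λ = -4: alg = 4, geom = 3

Step 1 — factor the characteristic polynomial to read off the algebraic multiplicities:
  χ_A(x) = (x + 4)^4

Step 2 — compute geometric multiplicities via the rank-nullity identity g(λ) = n − rank(A − λI):
  rank(A − (-4)·I) = 1, so dim ker(A − (-4)·I) = n − 1 = 3

Summary:
  λ = -4: algebraic multiplicity = 4, geometric multiplicity = 3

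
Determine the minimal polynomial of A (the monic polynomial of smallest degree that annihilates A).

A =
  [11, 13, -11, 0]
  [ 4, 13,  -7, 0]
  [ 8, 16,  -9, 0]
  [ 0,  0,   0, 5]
x^3 - 15*x^2 + 75*x - 125

The characteristic polynomial is χ_A(x) = (x - 5)^4, so the eigenvalues are known. The minimal polynomial is
  m_A(x) = Π_λ (x − λ)^{k_λ}
where k_λ is the size of the *largest* Jordan block for λ (equivalently, the smallest k with (A − λI)^k v = 0 for every generalised eigenvector v of λ).

  λ = 5: largest Jordan block has size 3, contributing (x − 5)^3

So m_A(x) = (x - 5)^3 = x^3 - 15*x^2 + 75*x - 125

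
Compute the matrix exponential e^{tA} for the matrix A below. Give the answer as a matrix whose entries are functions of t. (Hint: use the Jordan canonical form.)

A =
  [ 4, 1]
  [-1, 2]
e^{tA} =
  [t*exp(3*t) + exp(3*t), t*exp(3*t)]
  [-t*exp(3*t), -t*exp(3*t) + exp(3*t)]

Strategy: write A = P · J · P⁻¹ where J is a Jordan canonical form, so e^{tA} = P · e^{tJ} · P⁻¹, and e^{tJ} can be computed block-by-block.

A has Jordan form
J =
  [3, 1]
  [0, 3]
(up to reordering of blocks).

Per-block formulas:
  For a 2×2 Jordan block J_2(3): exp(t · J_2(3)) = e^(3t)·(I + t·N), where N is the 2×2 nilpotent shift.

After assembling e^{tJ} and conjugating by P, we get:

e^{tA} =
  [t*exp(3*t) + exp(3*t), t*exp(3*t)]
  [-t*exp(3*t), -t*exp(3*t) + exp(3*t)]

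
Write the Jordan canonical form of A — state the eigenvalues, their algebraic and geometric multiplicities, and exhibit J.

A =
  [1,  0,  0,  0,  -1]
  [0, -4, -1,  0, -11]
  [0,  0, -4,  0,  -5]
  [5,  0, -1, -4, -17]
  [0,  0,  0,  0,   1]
J_2(-4) ⊕ J_1(-4) ⊕ J_2(1)

The characteristic polynomial is
  det(x·I − A) = x^5 + 10*x^4 + 25*x^3 - 20*x^2 - 80*x + 64 = (x - 1)^2*(x + 4)^3

Eigenvalues and multiplicities (the geometric multiplicity of λ is n − rank(A − λI), which equals the number of Jordan blocks for λ):
  λ = -4: algebraic multiplicity = 3, geometric multiplicity = 2
  λ = 1: algebraic multiplicity = 2, geometric multiplicity = 1

Determining the block sizes for each eigenvalue:
  λ = -4: 2 blocks summing to 3 forces exactly one block of size 2 and the rest size 1 → block sizes [2, 1]
  λ = 1: one block (gm = 1), so the single block has size am = 2 → block sizes [2]

Assembling the blocks gives a Jordan form
J =
  [-4,  1,  0, 0, 0]
  [ 0, -4,  0, 0, 0]
  [ 0,  0, -4, 0, 0]
  [ 0,  0,  0, 1, 1]
  [ 0,  0,  0, 0, 1]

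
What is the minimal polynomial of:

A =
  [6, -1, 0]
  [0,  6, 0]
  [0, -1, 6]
x^2 - 12*x + 36

The characteristic polynomial is χ_A(x) = (x - 6)^3, so the eigenvalues are known. The minimal polynomial is
  m_A(x) = Π_λ (x − λ)^{k_λ}
where k_λ is the size of the *largest* Jordan block for λ (equivalently, the smallest k with (A − λI)^k v = 0 for every generalised eigenvector v of λ).

  λ = 6: largest Jordan block has size 2, contributing (x − 6)^2

So m_A(x) = (x - 6)^2 = x^2 - 12*x + 36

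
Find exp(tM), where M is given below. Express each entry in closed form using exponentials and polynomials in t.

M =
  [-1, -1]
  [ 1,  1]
e^{tM} =
  [1 - t, -t]
  [t, t + 1]

Strategy: write M = P · J · P⁻¹ where J is a Jordan canonical form, so e^{tM} = P · e^{tJ} · P⁻¹, and e^{tJ} can be computed block-by-block.

M has Jordan form
J =
  [0, 1]
  [0, 0]
(up to reordering of blocks).

Per-block formulas:
  For a 2×2 Jordan block J_2(0): exp(t · J_2(0)) = e^(0t)·(I + t·N), where N is the 2×2 nilpotent shift.

After assembling e^{tJ} and conjugating by P, we get:

e^{tM} =
  [1 - t, -t]
  [t, t + 1]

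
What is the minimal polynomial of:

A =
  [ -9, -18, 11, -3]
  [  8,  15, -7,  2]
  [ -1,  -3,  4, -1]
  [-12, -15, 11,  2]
x^4 - 12*x^3 + 48*x^2 - 64*x

The characteristic polynomial is χ_A(x) = x*(x - 4)^3, so the eigenvalues are known. The minimal polynomial is
  m_A(x) = Π_λ (x − λ)^{k_λ}
where k_λ is the size of the *largest* Jordan block for λ (equivalently, the smallest k with (A − λI)^k v = 0 for every generalised eigenvector v of λ).

  λ = 0: largest Jordan block has size 1, contributing (x − 0)
  λ = 4: largest Jordan block has size 3, contributing (x − 4)^3

So m_A(x) = x*(x - 4)^3 = x^4 - 12*x^3 + 48*x^2 - 64*x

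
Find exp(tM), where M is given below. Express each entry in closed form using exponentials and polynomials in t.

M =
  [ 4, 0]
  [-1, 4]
e^{tM} =
  [exp(4*t), 0]
  [-t*exp(4*t), exp(4*t)]

Strategy: write M = P · J · P⁻¹ where J is a Jordan canonical form, so e^{tM} = P · e^{tJ} · P⁻¹, and e^{tJ} can be computed block-by-block.

M has Jordan form
J =
  [4, 1]
  [0, 4]
(up to reordering of blocks).

Per-block formulas:
  For a 2×2 Jordan block J_2(4): exp(t · J_2(4)) = e^(4t)·(I + t·N), where N is the 2×2 nilpotent shift.

After assembling e^{tJ} and conjugating by P, we get:

e^{tM} =
  [exp(4*t), 0]
  [-t*exp(4*t), exp(4*t)]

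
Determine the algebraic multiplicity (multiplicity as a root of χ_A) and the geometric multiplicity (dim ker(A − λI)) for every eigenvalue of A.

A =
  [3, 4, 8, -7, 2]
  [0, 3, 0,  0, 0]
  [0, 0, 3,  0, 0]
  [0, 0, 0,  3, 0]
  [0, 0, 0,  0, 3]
λ = 3: alg = 5, geom = 4

Step 1 — factor the characteristic polynomial to read off the algebraic multiplicities:
  χ_A(x) = (x - 3)^5

Step 2 — compute geometric multiplicities via the rank-nullity identity g(λ) = n − rank(A − λI):
  rank(A − (3)·I) = 1, so dim ker(A − (3)·I) = n − 1 = 4

Summary:
  λ = 3: algebraic multiplicity = 5, geometric multiplicity = 4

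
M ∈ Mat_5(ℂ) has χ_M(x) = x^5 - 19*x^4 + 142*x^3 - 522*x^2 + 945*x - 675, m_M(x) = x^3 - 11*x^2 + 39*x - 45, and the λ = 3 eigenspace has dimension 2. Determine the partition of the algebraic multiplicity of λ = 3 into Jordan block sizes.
Block sizes for λ = 3: [2, 1]

Step 1 — from the characteristic polynomial, algebraic multiplicity of λ = 3 is 3. From dim ker(M − (3)·I) = 2, there are exactly 2 Jordan blocks for λ = 3.
Step 2 — from the minimal polynomial, the factor (x − 3)^2 tells us the largest block for λ = 3 has size 2.
Step 3 — with total size 3, 2 blocks, and largest block 2, the block sizes (in nonincreasing order) are [2, 1].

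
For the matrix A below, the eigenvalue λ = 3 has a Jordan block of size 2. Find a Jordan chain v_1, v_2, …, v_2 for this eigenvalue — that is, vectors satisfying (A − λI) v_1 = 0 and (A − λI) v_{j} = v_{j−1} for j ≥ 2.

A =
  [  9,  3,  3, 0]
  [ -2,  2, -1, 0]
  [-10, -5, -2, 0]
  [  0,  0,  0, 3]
A Jordan chain for λ = 3 of length 2:
v_1 = (6, -2, -10, 0)ᵀ
v_2 = (1, 0, 0, 0)ᵀ

Let N = A − (3)·I. We want v_2 with N^2 v_2 = 0 but N^1 v_2 ≠ 0; then v_{j-1} := N · v_j for j = 2, …, 2.

Pick v_2 = (1, 0, 0, 0)ᵀ.
Then v_1 = N · v_2 = (6, -2, -10, 0)ᵀ.

Sanity check: (A − (3)·I) v_1 = (0, 0, 0, 0)ᵀ = 0. ✓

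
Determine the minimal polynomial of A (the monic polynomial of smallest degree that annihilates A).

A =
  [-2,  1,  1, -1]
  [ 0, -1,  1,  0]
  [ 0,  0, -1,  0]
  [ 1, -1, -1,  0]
x^3 + 3*x^2 + 3*x + 1

The characteristic polynomial is χ_A(x) = (x + 1)^4, so the eigenvalues are known. The minimal polynomial is
  m_A(x) = Π_λ (x − λ)^{k_λ}
where k_λ is the size of the *largest* Jordan block for λ (equivalently, the smallest k with (A − λI)^k v = 0 for every generalised eigenvector v of λ).

  λ = -1: largest Jordan block has size 3, contributing (x + 1)^3

So m_A(x) = (x + 1)^3 = x^3 + 3*x^2 + 3*x + 1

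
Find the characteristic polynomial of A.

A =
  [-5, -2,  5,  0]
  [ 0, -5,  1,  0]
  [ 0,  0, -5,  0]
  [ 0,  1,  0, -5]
x^4 + 20*x^3 + 150*x^2 + 500*x + 625

Expanding det(x·I − A) (e.g. by cofactor expansion or by noting that A is similar to its Jordan form J, which has the same characteristic polynomial as A) gives
  χ_A(x) = x^4 + 20*x^3 + 150*x^2 + 500*x + 625
which factors as (x + 5)^4. The eigenvalues (with algebraic multiplicities) are λ = -5 with multiplicity 4.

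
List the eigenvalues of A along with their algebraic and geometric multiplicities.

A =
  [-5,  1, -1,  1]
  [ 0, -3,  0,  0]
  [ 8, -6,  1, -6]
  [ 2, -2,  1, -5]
λ = -3: alg = 4, geom = 2

Step 1 — factor the characteristic polynomial to read off the algebraic multiplicities:
  χ_A(x) = (x + 3)^4

Step 2 — compute geometric multiplicities via the rank-nullity identity g(λ) = n − rank(A − λI):
  rank(A − (-3)·I) = 2, so dim ker(A − (-3)·I) = n − 2 = 2

Summary:
  λ = -3: algebraic multiplicity = 4, geometric multiplicity = 2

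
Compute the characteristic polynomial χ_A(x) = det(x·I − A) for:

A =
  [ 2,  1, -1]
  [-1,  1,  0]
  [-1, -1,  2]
x^3 - 5*x^2 + 8*x - 4

Expanding det(x·I − A) (e.g. by cofactor expansion or by noting that A is similar to its Jordan form J, which has the same characteristic polynomial as A) gives
  χ_A(x) = x^3 - 5*x^2 + 8*x - 4
which factors as (x - 2)^2*(x - 1). The eigenvalues (with algebraic multiplicities) are λ = 1 with multiplicity 1, λ = 2 with multiplicity 2.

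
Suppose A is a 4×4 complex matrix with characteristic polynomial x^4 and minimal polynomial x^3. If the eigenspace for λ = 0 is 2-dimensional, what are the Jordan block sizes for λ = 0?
Block sizes for λ = 0: [3, 1]

Step 1 — from the characteristic polynomial, algebraic multiplicity of λ = 0 is 4. From dim ker(A − (0)·I) = 2, there are exactly 2 Jordan blocks for λ = 0.
Step 2 — from the minimal polynomial, the factor (x − 0)^3 tells us the largest block for λ = 0 has size 3.
Step 3 — with total size 4, 2 blocks, and largest block 3, the block sizes (in nonincreasing order) are [3, 1].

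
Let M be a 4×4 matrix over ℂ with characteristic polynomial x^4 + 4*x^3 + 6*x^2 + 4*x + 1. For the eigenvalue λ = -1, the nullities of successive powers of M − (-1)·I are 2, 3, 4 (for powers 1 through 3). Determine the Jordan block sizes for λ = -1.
Block sizes for λ = -1: [3, 1]

From the dimensions of kernels of powers, the number of Jordan blocks of size at least j is d_j − d_{j−1} where d_j = dim ker(N^j) (with d_0 = 0). Computing the differences gives [2, 1, 1].
The number of blocks of size exactly k is (#blocks of size ≥ k) − (#blocks of size ≥ k + 1), so the partition is: 1 block(s) of size 1, 1 block(s) of size 3.
In nonincreasing order the block sizes are [3, 1].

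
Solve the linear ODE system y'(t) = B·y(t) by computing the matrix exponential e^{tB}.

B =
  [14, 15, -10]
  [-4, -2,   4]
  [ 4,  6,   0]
e^{tB} =
  [10*t*exp(4*t) + exp(4*t), 15*t*exp(4*t), -10*t*exp(4*t)]
  [-4*t*exp(4*t), -6*t*exp(4*t) + exp(4*t), 4*t*exp(4*t)]
  [4*t*exp(4*t), 6*t*exp(4*t), -4*t*exp(4*t) + exp(4*t)]

Strategy: write B = P · J · P⁻¹ where J is a Jordan canonical form, so e^{tB} = P · e^{tJ} · P⁻¹, and e^{tJ} can be computed block-by-block.

B has Jordan form
J =
  [4, 1, 0]
  [0, 4, 0]
  [0, 0, 4]
(up to reordering of blocks).

Per-block formulas:
  For a 1×1 block at λ = 4: exp(t · [4]) = [e^(4t)].
  For a 2×2 Jordan block J_2(4): exp(t · J_2(4)) = e^(4t)·(I + t·N), where N is the 2×2 nilpotent shift.

After assembling e^{tJ} and conjugating by P, we get:

e^{tB} =
  [10*t*exp(4*t) + exp(4*t), 15*t*exp(4*t), -10*t*exp(4*t)]
  [-4*t*exp(4*t), -6*t*exp(4*t) + exp(4*t), 4*t*exp(4*t)]
  [4*t*exp(4*t), 6*t*exp(4*t), -4*t*exp(4*t) + exp(4*t)]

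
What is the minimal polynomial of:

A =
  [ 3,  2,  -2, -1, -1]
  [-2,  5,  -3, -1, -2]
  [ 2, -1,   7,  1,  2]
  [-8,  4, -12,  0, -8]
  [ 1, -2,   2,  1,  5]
x^2 - 8*x + 16

The characteristic polynomial is χ_A(x) = (x - 4)^5, so the eigenvalues are known. The minimal polynomial is
  m_A(x) = Π_λ (x − λ)^{k_λ}
where k_λ is the size of the *largest* Jordan block for λ (equivalently, the smallest k with (A − λI)^k v = 0 for every generalised eigenvector v of λ).

  λ = 4: largest Jordan block has size 2, contributing (x − 4)^2

So m_A(x) = (x - 4)^2 = x^2 - 8*x + 16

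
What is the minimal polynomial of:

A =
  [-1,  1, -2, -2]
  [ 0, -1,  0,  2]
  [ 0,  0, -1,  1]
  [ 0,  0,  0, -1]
x^2 + 2*x + 1

The characteristic polynomial is χ_A(x) = (x + 1)^4, so the eigenvalues are known. The minimal polynomial is
  m_A(x) = Π_λ (x − λ)^{k_λ}
where k_λ is the size of the *largest* Jordan block for λ (equivalently, the smallest k with (A − λI)^k v = 0 for every generalised eigenvector v of λ).

  λ = -1: largest Jordan block has size 2, contributing (x + 1)^2

So m_A(x) = (x + 1)^2 = x^2 + 2*x + 1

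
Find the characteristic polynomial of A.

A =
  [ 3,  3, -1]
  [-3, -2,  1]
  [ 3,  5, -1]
x^3

Expanding det(x·I − A) (e.g. by cofactor expansion or by noting that A is similar to its Jordan form J, which has the same characteristic polynomial as A) gives
  χ_A(x) = x^3
which factors as x^3. The eigenvalues (with algebraic multiplicities) are λ = 0 with multiplicity 3.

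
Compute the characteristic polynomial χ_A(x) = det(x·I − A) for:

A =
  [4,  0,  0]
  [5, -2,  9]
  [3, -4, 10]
x^3 - 12*x^2 + 48*x - 64

Expanding det(x·I − A) (e.g. by cofactor expansion or by noting that A is similar to its Jordan form J, which has the same characteristic polynomial as A) gives
  χ_A(x) = x^3 - 12*x^2 + 48*x - 64
which factors as (x - 4)^3. The eigenvalues (with algebraic multiplicities) are λ = 4 with multiplicity 3.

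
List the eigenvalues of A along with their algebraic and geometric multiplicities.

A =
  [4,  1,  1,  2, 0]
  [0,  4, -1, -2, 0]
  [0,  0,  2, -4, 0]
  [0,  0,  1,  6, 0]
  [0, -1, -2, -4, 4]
λ = 4: alg = 5, geom = 3

Step 1 — factor the characteristic polynomial to read off the algebraic multiplicities:
  χ_A(x) = (x - 4)^5

Step 2 — compute geometric multiplicities via the rank-nullity identity g(λ) = n − rank(A − λI):
  rank(A − (4)·I) = 2, so dim ker(A − (4)·I) = n − 2 = 3

Summary:
  λ = 4: algebraic multiplicity = 5, geometric multiplicity = 3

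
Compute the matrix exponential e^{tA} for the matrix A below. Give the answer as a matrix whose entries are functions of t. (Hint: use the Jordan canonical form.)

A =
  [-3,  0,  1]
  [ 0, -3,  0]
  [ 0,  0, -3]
e^{tA} =
  [exp(-3*t), 0, t*exp(-3*t)]
  [0, exp(-3*t), 0]
  [0, 0, exp(-3*t)]

Strategy: write A = P · J · P⁻¹ where J is a Jordan canonical form, so e^{tA} = P · e^{tJ} · P⁻¹, and e^{tJ} can be computed block-by-block.

A has Jordan form
J =
  [-3,  1,  0]
  [ 0, -3,  0]
  [ 0,  0, -3]
(up to reordering of blocks).

Per-block formulas:
  For a 1×1 block at λ = -3: exp(t · [-3]) = [e^(-3t)].
  For a 2×2 Jordan block J_2(-3): exp(t · J_2(-3)) = e^(-3t)·(I + t·N), where N is the 2×2 nilpotent shift.

After assembling e^{tJ} and conjugating by P, we get:

e^{tA} =
  [exp(-3*t), 0, t*exp(-3*t)]
  [0, exp(-3*t), 0]
  [0, 0, exp(-3*t)]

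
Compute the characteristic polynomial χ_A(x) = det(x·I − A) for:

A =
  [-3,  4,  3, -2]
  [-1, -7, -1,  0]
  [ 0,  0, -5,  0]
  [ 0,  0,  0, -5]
x^4 + 20*x^3 + 150*x^2 + 500*x + 625

Expanding det(x·I − A) (e.g. by cofactor expansion or by noting that A is similar to its Jordan form J, which has the same characteristic polynomial as A) gives
  χ_A(x) = x^4 + 20*x^3 + 150*x^2 + 500*x + 625
which factors as (x + 5)^4. The eigenvalues (with algebraic multiplicities) are λ = -5 with multiplicity 4.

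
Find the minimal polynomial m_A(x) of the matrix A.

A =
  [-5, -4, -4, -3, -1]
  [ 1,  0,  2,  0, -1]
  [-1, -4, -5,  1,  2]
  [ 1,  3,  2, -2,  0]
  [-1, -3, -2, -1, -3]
x^3 + 9*x^2 + 27*x + 27

The characteristic polynomial is χ_A(x) = (x + 3)^5, so the eigenvalues are known. The minimal polynomial is
  m_A(x) = Π_λ (x − λ)^{k_λ}
where k_λ is the size of the *largest* Jordan block for λ (equivalently, the smallest k with (A − λI)^k v = 0 for every generalised eigenvector v of λ).

  λ = -3: largest Jordan block has size 3, contributing (x + 3)^3

So m_A(x) = (x + 3)^3 = x^3 + 9*x^2 + 27*x + 27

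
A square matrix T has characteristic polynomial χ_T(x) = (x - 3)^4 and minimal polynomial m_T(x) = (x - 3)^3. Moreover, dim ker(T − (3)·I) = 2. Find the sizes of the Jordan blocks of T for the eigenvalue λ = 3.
Block sizes for λ = 3: [3, 1]

Step 1 — from the characteristic polynomial, algebraic multiplicity of λ = 3 is 4. From dim ker(T − (3)·I) = 2, there are exactly 2 Jordan blocks for λ = 3.
Step 2 — from the minimal polynomial, the factor (x − 3)^3 tells us the largest block for λ = 3 has size 3.
Step 3 — with total size 4, 2 blocks, and largest block 3, the block sizes (in nonincreasing order) are [3, 1].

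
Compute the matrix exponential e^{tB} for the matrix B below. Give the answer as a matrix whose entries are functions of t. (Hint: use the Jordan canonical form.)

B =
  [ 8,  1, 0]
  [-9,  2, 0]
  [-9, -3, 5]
e^{tB} =
  [3*t*exp(5*t) + exp(5*t), t*exp(5*t), 0]
  [-9*t*exp(5*t), -3*t*exp(5*t) + exp(5*t), 0]
  [-9*t*exp(5*t), -3*t*exp(5*t), exp(5*t)]

Strategy: write B = P · J · P⁻¹ where J is a Jordan canonical form, so e^{tB} = P · e^{tJ} · P⁻¹, and e^{tJ} can be computed block-by-block.

B has Jordan form
J =
  [5, 1, 0]
  [0, 5, 0]
  [0, 0, 5]
(up to reordering of blocks).

Per-block formulas:
  For a 2×2 Jordan block J_2(5): exp(t · J_2(5)) = e^(5t)·(I + t·N), where N is the 2×2 nilpotent shift.
  For a 1×1 block at λ = 5: exp(t · [5]) = [e^(5t)].

After assembling e^{tJ} and conjugating by P, we get:

e^{tB} =
  [3*t*exp(5*t) + exp(5*t), t*exp(5*t), 0]
  [-9*t*exp(5*t), -3*t*exp(5*t) + exp(5*t), 0]
  [-9*t*exp(5*t), -3*t*exp(5*t), exp(5*t)]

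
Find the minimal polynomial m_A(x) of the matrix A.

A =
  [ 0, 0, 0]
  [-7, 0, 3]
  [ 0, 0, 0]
x^2

The characteristic polynomial is χ_A(x) = x^3, so the eigenvalues are known. The minimal polynomial is
  m_A(x) = Π_λ (x − λ)^{k_λ}
where k_λ is the size of the *largest* Jordan block for λ (equivalently, the smallest k with (A − λI)^k v = 0 for every generalised eigenvector v of λ).

  λ = 0: largest Jordan block has size 2, contributing (x − 0)^2

So m_A(x) = x^2 = x^2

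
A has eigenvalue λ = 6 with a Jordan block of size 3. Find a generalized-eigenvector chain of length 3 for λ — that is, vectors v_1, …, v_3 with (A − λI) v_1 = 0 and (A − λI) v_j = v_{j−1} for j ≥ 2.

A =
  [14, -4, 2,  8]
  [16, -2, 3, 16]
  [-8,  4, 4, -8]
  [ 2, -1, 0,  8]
A Jordan chain for λ = 6 of length 3:
v_1 = (0, 8, 0, 4)ᵀ
v_2 = (8, 16, -8, 2)ᵀ
v_3 = (1, 0, 0, 0)ᵀ

Let N = A − (6)·I. We want v_3 with N^3 v_3 = 0 but N^2 v_3 ≠ 0; then v_{j-1} := N · v_j for j = 3, …, 2.

Pick v_3 = (1, 0, 0, 0)ᵀ.
Then v_2 = N · v_3 = (8, 16, -8, 2)ᵀ.
Then v_1 = N · v_2 = (0, 8, 0, 4)ᵀ.

Sanity check: (A − (6)·I) v_1 = (0, 0, 0, 0)ᵀ = 0. ✓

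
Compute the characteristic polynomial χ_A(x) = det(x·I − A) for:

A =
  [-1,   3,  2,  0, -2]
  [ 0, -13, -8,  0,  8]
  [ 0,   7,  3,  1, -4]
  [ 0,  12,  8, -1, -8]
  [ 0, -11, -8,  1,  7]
x^5 + 5*x^4 + 10*x^3 + 10*x^2 + 5*x + 1

Expanding det(x·I − A) (e.g. by cofactor expansion or by noting that A is similar to its Jordan form J, which has the same characteristic polynomial as A) gives
  χ_A(x) = x^5 + 5*x^4 + 10*x^3 + 10*x^2 + 5*x + 1
which factors as (x + 1)^5. The eigenvalues (with algebraic multiplicities) are λ = -1 with multiplicity 5.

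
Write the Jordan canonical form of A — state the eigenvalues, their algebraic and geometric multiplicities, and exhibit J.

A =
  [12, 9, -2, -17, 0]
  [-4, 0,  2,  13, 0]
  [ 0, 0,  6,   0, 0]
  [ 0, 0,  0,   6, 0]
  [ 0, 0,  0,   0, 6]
J_3(6) ⊕ J_1(6) ⊕ J_1(6)

The characteristic polynomial is
  det(x·I − A) = x^5 - 30*x^4 + 360*x^3 - 2160*x^2 + 6480*x - 7776 = (x - 6)^5

Eigenvalues and multiplicities (the geometric multiplicity of λ is n − rank(A − λI), which equals the number of Jordan blocks for λ):
  λ = 6: algebraic multiplicity = 5, geometric multiplicity = 3

Determining the block sizes for each eigenvalue:
  λ = 6: with am = 5 and gm = 3, the partition is not yet determined (e.g. several partitions of 5 into 3 parts exist). Let N = A − (6)·I. Computing rank(N^1) = 2, rank(N^2) = 1, rank(N^3) = 0; the number of blocks of size ≥ j is rank(N^{j−1}) − rank(N^j), giving [3, 1, 1]. So we have 1 block(s) of size 3, 2 block(s) of size 1 → block sizes [3, 1, 1]

Assembling the blocks gives a Jordan form
J =
  [6, 1, 0, 0, 0]
  [0, 6, 1, 0, 0]
  [0, 0, 6, 0, 0]
  [0, 0, 0, 6, 0]
  [0, 0, 0, 0, 6]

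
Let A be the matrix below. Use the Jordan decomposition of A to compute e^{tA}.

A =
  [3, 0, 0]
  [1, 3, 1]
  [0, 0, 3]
e^{tA} =
  [exp(3*t), 0, 0]
  [t*exp(3*t), exp(3*t), t*exp(3*t)]
  [0, 0, exp(3*t)]

Strategy: write A = P · J · P⁻¹ where J is a Jordan canonical form, so e^{tA} = P · e^{tJ} · P⁻¹, and e^{tJ} can be computed block-by-block.

A has Jordan form
J =
  [3, 1, 0]
  [0, 3, 0]
  [0, 0, 3]
(up to reordering of blocks).

Per-block formulas:
  For a 1×1 block at λ = 3: exp(t · [3]) = [e^(3t)].
  For a 2×2 Jordan block J_2(3): exp(t · J_2(3)) = e^(3t)·(I + t·N), where N is the 2×2 nilpotent shift.

After assembling e^{tJ} and conjugating by P, we get:

e^{tA} =
  [exp(3*t), 0, 0]
  [t*exp(3*t), exp(3*t), t*exp(3*t)]
  [0, 0, exp(3*t)]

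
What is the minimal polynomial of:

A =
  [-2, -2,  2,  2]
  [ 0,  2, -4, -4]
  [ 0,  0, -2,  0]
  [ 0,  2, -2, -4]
x^2 + 2*x

The characteristic polynomial is χ_A(x) = x*(x + 2)^3, so the eigenvalues are known. The minimal polynomial is
  m_A(x) = Π_λ (x − λ)^{k_λ}
where k_λ is the size of the *largest* Jordan block for λ (equivalently, the smallest k with (A − λI)^k v = 0 for every generalised eigenvector v of λ).

  λ = -2: largest Jordan block has size 1, contributing (x + 2)
  λ = 0: largest Jordan block has size 1, contributing (x − 0)

So m_A(x) = x*(x + 2) = x^2 + 2*x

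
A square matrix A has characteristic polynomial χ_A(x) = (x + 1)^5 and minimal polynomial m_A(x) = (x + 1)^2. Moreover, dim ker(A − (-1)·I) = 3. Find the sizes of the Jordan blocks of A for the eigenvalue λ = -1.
Block sizes for λ = -1: [2, 2, 1]

Step 1 — from the characteristic polynomial, algebraic multiplicity of λ = -1 is 5. From dim ker(A − (-1)·I) = 3, there are exactly 3 Jordan blocks for λ = -1.
Step 2 — from the minimal polynomial, the factor (x + 1)^2 tells us the largest block for λ = -1 has size 2.
Step 3 — with total size 5, 3 blocks, and largest block 2, the block sizes (in nonincreasing order) are [2, 2, 1].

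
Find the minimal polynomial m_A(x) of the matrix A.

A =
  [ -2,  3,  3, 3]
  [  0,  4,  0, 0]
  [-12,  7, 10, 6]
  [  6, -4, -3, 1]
x^3 - 9*x^2 + 24*x - 16

The characteristic polynomial is χ_A(x) = (x - 4)^3*(x - 1), so the eigenvalues are known. The minimal polynomial is
  m_A(x) = Π_λ (x − λ)^{k_λ}
where k_λ is the size of the *largest* Jordan block for λ (equivalently, the smallest k with (A − λI)^k v = 0 for every generalised eigenvector v of λ).

  λ = 1: largest Jordan block has size 1, contributing (x − 1)
  λ = 4: largest Jordan block has size 2, contributing (x − 4)^2

So m_A(x) = (x - 4)^2*(x - 1) = x^3 - 9*x^2 + 24*x - 16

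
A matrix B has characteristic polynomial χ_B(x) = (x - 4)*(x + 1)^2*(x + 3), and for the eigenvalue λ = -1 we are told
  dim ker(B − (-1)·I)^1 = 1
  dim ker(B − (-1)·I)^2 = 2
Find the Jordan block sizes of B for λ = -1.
Block sizes for λ = -1: [2]

From the dimensions of kernels of powers, the number of Jordan blocks of size at least j is d_j − d_{j−1} where d_j = dim ker(N^j) (with d_0 = 0). Computing the differences gives [1, 1].
The number of blocks of size exactly k is (#blocks of size ≥ k) − (#blocks of size ≥ k + 1), so the partition is: 1 block(s) of size 2.
In nonincreasing order the block sizes are [2].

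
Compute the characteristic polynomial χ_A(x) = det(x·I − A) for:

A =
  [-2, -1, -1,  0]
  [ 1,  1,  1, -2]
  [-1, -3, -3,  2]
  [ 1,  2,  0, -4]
x^4 + 8*x^3 + 24*x^2 + 32*x + 16

Expanding det(x·I − A) (e.g. by cofactor expansion or by noting that A is similar to its Jordan form J, which has the same characteristic polynomial as A) gives
  χ_A(x) = x^4 + 8*x^3 + 24*x^2 + 32*x + 16
which factors as (x + 2)^4. The eigenvalues (with algebraic multiplicities) are λ = -2 with multiplicity 4.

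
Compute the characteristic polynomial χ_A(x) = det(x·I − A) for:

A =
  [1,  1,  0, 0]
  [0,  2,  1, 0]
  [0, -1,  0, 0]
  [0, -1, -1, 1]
x^4 - 4*x^3 + 6*x^2 - 4*x + 1

Expanding det(x·I − A) (e.g. by cofactor expansion or by noting that A is similar to its Jordan form J, which has the same characteristic polynomial as A) gives
  χ_A(x) = x^4 - 4*x^3 + 6*x^2 - 4*x + 1
which factors as (x - 1)^4. The eigenvalues (with algebraic multiplicities) are λ = 1 with multiplicity 4.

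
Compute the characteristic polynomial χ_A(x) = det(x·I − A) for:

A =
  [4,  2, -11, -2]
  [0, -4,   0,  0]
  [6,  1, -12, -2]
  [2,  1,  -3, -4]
x^4 + 16*x^3 + 96*x^2 + 256*x + 256

Expanding det(x·I − A) (e.g. by cofactor expansion or by noting that A is similar to its Jordan form J, which has the same characteristic polynomial as A) gives
  χ_A(x) = x^4 + 16*x^3 + 96*x^2 + 256*x + 256
which factors as (x + 4)^4. The eigenvalues (with algebraic multiplicities) are λ = -4 with multiplicity 4.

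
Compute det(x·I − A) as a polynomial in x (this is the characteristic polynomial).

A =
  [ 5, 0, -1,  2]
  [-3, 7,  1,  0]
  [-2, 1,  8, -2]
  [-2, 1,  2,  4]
x^4 - 24*x^3 + 216*x^2 - 864*x + 1296

Expanding det(x·I − A) (e.g. by cofactor expansion or by noting that A is similar to its Jordan form J, which has the same characteristic polynomial as A) gives
  χ_A(x) = x^4 - 24*x^3 + 216*x^2 - 864*x + 1296
which factors as (x - 6)^4. The eigenvalues (with algebraic multiplicities) are λ = 6 with multiplicity 4.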